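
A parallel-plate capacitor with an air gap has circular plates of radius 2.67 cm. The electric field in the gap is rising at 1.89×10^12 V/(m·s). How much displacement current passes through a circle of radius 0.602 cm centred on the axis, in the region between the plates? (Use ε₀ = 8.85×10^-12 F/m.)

1.90×10^-3 A

Through the whole plate area (πR² = 2.240×10^-3 m²), I_d = ε₀ πR² dE/dt = 0.03747 A.
Through an area πr² the displacement current is I_d·(πr²/πR²) = I_d (r/R)² = 1.90×10^-3 A.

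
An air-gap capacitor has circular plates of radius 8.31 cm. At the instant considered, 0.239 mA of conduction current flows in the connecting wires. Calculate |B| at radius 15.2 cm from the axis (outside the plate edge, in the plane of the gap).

No conduction current crosses the gap, so I_d there equals the 2.39×10^-4 A in the leads.
Outside the plates the loop encloses all of I_d, so B·2πr = μ₀ I_d and B = 3.14×10^-10 T.

3.14×10^-10 T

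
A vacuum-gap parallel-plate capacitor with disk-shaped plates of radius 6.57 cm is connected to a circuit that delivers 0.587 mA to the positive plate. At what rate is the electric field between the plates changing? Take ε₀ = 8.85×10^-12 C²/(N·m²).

4.89×10^9 V/(m·s)

Charge continuity gives I_d = I = 5.87×10^-4 A between the plates.
Then dE/dt = I_d/(ε₀A) = 4.89×10^9 V/(m·s).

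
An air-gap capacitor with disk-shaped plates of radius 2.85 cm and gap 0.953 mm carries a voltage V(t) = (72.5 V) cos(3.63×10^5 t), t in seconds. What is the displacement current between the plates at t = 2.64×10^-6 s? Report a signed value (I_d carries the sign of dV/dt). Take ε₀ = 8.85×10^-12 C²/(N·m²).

-5.10×10^-4 A

C = ε₀A/d = (8.85×10^-12)(2.552×10^-3)/(9.53×10^-4) = 2.370×10^-11 F. dV/dt = V₀ω·−sin(ωt); at ωt = 0.95832 rad this factor is -0.8182.
I_d = C dV/dt = (2.370×10^-11)(72.5)(3.63×10^5)(-0.8182) = -5.10×10^-4 A.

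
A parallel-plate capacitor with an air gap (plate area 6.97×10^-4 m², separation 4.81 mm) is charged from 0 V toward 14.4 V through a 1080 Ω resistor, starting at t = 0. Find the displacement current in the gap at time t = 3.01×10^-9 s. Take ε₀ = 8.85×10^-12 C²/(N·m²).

C = ε₀A/d = (8.85×10^-12)(6.97×10^-4)/(4.81×10^-3) = 1.282×10^-12 F and τ = RC = 1.385×10^-9 s. I_d in the gap equals the RC charging current.
I_d(t) = (V₀/R) e^(−t/τ) = 0.01333 · e^(−2.173) = 1.52×10^-3 A.

1.52×10^-3 A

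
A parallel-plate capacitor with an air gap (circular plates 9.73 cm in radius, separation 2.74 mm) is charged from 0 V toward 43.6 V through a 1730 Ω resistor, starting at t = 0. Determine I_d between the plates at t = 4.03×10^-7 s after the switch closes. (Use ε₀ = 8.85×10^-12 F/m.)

2.23×10^-3 A

With C = ε₀A/d = (8.85×10^-12)(0.02974)/(2.74×10^-3) = 9.606×10^-11 F, the time constant is τ = RC = 1.662×10^-7 s, so t/τ = 2.425 and e^(−t/τ) = 0.08848.
I_d = I_cond = (V₀/R) e^(−t/τ) = (0.02520)(0.08848) = 2.23×10^-3 A.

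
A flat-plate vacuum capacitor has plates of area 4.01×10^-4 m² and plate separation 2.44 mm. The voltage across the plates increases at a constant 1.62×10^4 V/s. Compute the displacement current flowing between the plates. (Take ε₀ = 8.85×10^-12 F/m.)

2.36×10^-8 A

E = V/d so dE/dt = (dV/dt)/d = 6.639×10^6 V/(m·s), and I_d = ε₀ A dE/dt = (8.85×10^-12)(4.01×10^-4)(6.639×10^6) = 2.36×10^-8 A.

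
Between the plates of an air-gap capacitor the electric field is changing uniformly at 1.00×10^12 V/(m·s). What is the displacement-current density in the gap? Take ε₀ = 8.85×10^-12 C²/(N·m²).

8.85 A/m²

The displacement-current density is ε₀ ∂E/∂t = (8.85×10^-12)(1.00×10^12) = 8.85 A/m².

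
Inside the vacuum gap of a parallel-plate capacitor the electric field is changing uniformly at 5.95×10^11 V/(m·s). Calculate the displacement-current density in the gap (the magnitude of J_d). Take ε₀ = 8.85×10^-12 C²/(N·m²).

5.27 A/m²

The displacement-current density is ε₀ ∂E/∂t = (8.85×10^-12)(5.95×10^11) = 5.27 A/m².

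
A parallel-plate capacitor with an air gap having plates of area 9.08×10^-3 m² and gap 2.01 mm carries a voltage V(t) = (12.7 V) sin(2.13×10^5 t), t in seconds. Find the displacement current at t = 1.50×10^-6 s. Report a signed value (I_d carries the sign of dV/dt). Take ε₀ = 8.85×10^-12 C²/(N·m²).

dV/dt = (12.7)(2.13×10^5)·cos(0.3195) = 2.568×10^6 V/s.
I_d = C dV/dt with C = ε₀A/d = (8.85×10^-12)(9.08×10^-3)/(2.01×10^-3) = 3.998×10^-11 F, so I_d = (3.998×10^-11)(2.568×10^6) = 1.03×10^-4 A.

1.03×10^-4 A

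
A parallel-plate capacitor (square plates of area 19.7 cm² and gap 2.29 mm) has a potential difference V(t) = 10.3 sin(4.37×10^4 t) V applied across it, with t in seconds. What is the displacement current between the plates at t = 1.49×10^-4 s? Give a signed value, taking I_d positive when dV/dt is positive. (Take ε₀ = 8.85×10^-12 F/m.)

dV/dt = (10.3)(4.37×10^4)·cos(6.5113) = 4.384×10^5 V/s.
I_d = C dV/dt with C = ε₀A/d = (8.85×10^-12)(1.97×10^-3)/(2.29×10^-3) = 7.613×10^-12 F, so I_d = (7.613×10^-12)(4.384×10^5) = 3.34×10^-6 A.

3.34×10^-6 A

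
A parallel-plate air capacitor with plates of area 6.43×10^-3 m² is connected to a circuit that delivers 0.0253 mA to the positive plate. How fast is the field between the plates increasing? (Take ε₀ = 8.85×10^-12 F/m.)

The displacement current between the plates equals the conduction current, I_d = 0.0253 mA.
Then dE/dt = I_d/(ε₀A) = 4.45×10^8 V/(m·s).

4.45×10^8 V/(m·s)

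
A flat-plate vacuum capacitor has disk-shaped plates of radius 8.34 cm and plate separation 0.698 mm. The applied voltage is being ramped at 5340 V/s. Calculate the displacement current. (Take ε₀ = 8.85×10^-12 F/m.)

1.48×10^-6 A

E = V/d so dE/dt = (dV/dt)/d = 7.650×10^6 V/(m·s), and I_d = ε₀ A dE/dt = (8.85×10^-12)(0.02185)(7.650×10^6) = 1.48×10^-6 A.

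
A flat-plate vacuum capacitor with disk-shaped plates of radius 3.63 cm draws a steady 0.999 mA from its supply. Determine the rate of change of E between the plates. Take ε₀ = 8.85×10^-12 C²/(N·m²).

Charge continuity gives I_d = I = 9.99×10^-4 A between the plates.
Since I_d = ε₀ A dE/dt, dE/dt = I_d/(ε₀A) = (9.99×10^-4)/((8.85×10^-12)(4.140×10^-3)) = 2.73×10^10 V/(m·s).

2.73×10^10 V/(m·s)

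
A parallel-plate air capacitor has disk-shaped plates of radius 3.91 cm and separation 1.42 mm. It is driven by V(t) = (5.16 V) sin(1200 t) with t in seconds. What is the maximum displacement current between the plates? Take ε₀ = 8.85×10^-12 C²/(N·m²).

The displacement current equals the conduction current C dV/dt, which peaks at C V₀ ω.
With C = ε₀A/d = (8.85×10^-12)(4.803×10^-3)/(1.42×10^-3) = 2.993×10^-11 F and ω = 1200 rad/s, I_d,max = (2.993×10^-11)(5.16)(1200) = 1.85×10^-7 A.

1.85×10^-7 A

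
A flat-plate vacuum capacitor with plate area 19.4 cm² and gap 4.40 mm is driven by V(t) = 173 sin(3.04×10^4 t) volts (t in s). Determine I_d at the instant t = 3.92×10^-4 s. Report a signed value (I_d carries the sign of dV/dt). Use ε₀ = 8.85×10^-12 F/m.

C = ε₀A/d = (8.85×10^-12)(1.94×10^-3)/(4.40×10^-3) = 3.902×10^-12 F. dV/dt = V₀ω·cos(ωt); at ωt = 11.9168 rad this factor is 0.7963.
I_d = C dV/dt = (3.902×10^-12)(173)(3.04×10^4)(0.7963) = 1.63×10^-5 A.

1.63×10^-5 A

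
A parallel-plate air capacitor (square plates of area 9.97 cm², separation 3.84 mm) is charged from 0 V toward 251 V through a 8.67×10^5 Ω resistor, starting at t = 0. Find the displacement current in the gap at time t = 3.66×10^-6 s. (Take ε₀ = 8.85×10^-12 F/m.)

C = ε₀A/d = (8.85×10^-12)(9.97×10^-4)/(3.84×10^-3) = 2.298×10^-12 F and τ = RC = 1.992×10^-6 s. I_d in the gap equals the RC charging current.
I_d(t) = (V₀/R) e^(−t/τ) = 2.895×10^-4 · e^(−1.837) = 4.61×10^-5 A.

4.61×10^-5 A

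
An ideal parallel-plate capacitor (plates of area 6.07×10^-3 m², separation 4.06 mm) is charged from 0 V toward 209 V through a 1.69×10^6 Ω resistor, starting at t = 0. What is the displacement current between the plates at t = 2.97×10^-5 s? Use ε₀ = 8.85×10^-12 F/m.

C = ε₀A/d = (8.85×10^-12)(6.07×10^-3)/(4.06×10^-3) = 1.323×10^-11 F, so τ = RC = 2.236×10^-5 s.
The conduction current is I(t) = (V₀/R) e^(−t/τ), and the displacement current between the plates equals it.
t/τ = 1.328; I_d = (209/1.69×10^6) · e^(−1.328) = (1.237×10^-4)(0.2650) = 3.28×10^-5 A.

3.28×10^-5 A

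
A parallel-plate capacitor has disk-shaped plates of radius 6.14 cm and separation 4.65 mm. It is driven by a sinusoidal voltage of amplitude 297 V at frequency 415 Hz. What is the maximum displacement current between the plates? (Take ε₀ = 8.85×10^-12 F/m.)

The displacement current equals the conduction current C dV/dt, which peaks at C V₀ ω.
With C = ε₀A/d = (8.85×10^-12)(0.01184)/(4.65×10^-3) = 2.253×10^-11 F and ω = 2πf = 2608 rad/s, I_d,max = (2.253×10^-11)(297)(2608) = 1.75×10^-5 A.

1.75×10^-5 A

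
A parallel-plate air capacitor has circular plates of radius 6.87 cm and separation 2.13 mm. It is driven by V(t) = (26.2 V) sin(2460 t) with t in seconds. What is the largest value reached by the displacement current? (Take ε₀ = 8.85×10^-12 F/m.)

3.97×10^-6 A

C = ε₀A/d = (8.85×10^-12)(0.01483)/(2.13×10^-3) = 6.162×10^-11 F; ω = 2460 rad/s.
I_d = C dV/dt, so |I_d|_max = C V₀ ω = (6.162×10^-11)(26.2)(2460) = 3.97×10^-6 A.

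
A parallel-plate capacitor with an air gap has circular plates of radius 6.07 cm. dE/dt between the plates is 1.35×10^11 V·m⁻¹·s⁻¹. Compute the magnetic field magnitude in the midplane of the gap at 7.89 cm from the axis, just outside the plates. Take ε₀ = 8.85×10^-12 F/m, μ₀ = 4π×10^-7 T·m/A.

Through the whole plate area (πR² = 0.01158 m²), I_d = ε₀ πR² dE/dt = 0.01384 A.
For r ≥ R the full I_d is enclosed: B = μ₀ I_d/(2πr) = (4π×10^-7)(0.01384)/(2π·0.0789) = 3.51×10^-8 T.

3.51×10^-8 T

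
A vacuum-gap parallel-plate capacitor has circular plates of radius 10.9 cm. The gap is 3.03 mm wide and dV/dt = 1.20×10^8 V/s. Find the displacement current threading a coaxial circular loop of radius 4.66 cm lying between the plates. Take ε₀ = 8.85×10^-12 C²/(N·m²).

dE/dt = (dV/dt)/d = 3.960×10^10 V/(m·s); I_d = ε₀(πR²)(dE/dt) = (8.85×10^-12)(0.03733)(3.960×10^10) = 0.01308 A.
Through an area πr² the displacement current is I_d·(πr²/πR²) = I_d (r/R)² = 2.39×10^-3 A.

2.39×10^-3 A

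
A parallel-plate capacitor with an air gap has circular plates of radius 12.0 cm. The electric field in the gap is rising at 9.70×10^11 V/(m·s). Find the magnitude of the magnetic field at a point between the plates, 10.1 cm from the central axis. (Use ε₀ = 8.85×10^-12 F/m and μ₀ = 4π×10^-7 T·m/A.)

5.45×10^-7 T

Through the whole plate area (πR² = 0.04524 m²), I_d = ε₀ πR² dE/dt = 0.3884 A.
For r < R the Ampère–Maxwell law gives B(2πr) = μ₀ I_d (r²/R²), so B = μ₀ I_d r/(2πR²) = (4π×10^-7)(0.3884)(0.101)/(2π·0.120²) = 5.45×10^-7 T.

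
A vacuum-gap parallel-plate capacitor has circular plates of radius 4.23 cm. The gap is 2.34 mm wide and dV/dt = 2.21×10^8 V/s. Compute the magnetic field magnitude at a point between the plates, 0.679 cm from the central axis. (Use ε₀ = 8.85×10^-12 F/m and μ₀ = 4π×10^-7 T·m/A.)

3.57×10^-9 T

With E = V/d, dE/dt = 9.444×10^10 V/(m·s) and πR² = 5.621×10^-3 m², giving I_d = ε₀ πR² dE/dt = 4.698×10^-3 A.
∮B·dl = μ₀ I_d,enc with I_d,enc = I_d r²/R² = 1.211×10^-4 A; so B = μ₀ I_d,enc/(2πr) = 3.57×10^-9 T.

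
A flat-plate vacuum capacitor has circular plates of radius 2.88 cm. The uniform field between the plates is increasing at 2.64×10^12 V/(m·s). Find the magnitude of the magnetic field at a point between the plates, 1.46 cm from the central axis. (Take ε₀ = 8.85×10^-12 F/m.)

2.14×10^-7 T

Total displacement current: I_d = ε₀(πR²)(dE/dt) = (8.85×10^-12)(2.606×10^-3)(2.64×10^12) = 0.06089 A.
An Ampèrian loop of radius r encloses a fraction (r/R)² of I_d. Then B·2πr = μ₀ I_d (r/R)², giving B = μ₀ I_d r/(2πR²) = 2.14×10^-7 T.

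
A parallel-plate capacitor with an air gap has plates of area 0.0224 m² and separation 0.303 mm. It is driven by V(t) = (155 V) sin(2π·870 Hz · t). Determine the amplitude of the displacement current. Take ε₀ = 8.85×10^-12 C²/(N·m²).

5.54×10^-4 A

The displacement current equals the conduction current C dV/dt, which peaks at C V₀ ω.
With C = ε₀A/d = (8.85×10^-12)(0.0224)/(3.03×10^-4) = 6.543×10^-10 F and ω = 2πf = 5466 rad/s, I_d,max = (6.543×10^-10)(155)(5466) = 5.54×10^-4 A.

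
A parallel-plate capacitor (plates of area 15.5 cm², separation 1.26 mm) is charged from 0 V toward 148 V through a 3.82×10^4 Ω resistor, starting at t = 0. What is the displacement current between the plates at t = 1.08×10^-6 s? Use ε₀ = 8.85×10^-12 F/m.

With C = ε₀A/d = (8.85×10^-12)(1.55×10^-3)/(1.26×10^-3) = 1.089×10^-11 F, the time constant is τ = RC = 4.160×10^-7 s, so t/τ = 2.596 and e^(−t/τ) = 0.07457.
I_d = I_cond = (V₀/R) e^(−t/τ) = (3.874×10^-3)(0.07457) = 2.89×10^-4 A.

2.89×10^-4 A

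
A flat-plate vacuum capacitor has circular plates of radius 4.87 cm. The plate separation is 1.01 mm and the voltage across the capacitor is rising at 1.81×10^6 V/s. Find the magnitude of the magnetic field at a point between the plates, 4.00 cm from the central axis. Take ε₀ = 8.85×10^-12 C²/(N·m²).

3.99×10^-10 T

I_d = C dV/dt with C = ε₀πR²/d = 6.529×10^-11 F, so I_d = (6.529×10^-11)(1.81×10^6) = 1.182×10^-4 A.
An Ampèrian loop of radius r encloses a fraction (r/R)² of I_d. Then B·2πr = μ₀ I_d (r/R)², giving B = μ₀ I_d r/(2πR²) = 3.99×10^-10 T.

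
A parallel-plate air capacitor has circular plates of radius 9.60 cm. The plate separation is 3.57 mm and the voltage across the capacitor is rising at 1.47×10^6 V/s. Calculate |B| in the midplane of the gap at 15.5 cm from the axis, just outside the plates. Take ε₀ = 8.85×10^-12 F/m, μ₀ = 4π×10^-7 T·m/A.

With E = V/d, dE/dt = 4.118×10^8 V/(m·s) and πR² = 0.02895 m², giving I_d = ε₀ πR² dE/dt = 1.055×10^-4 A.
With r > R the enclosed displacement current is the full I_d; B = μ₀ I_d / (2πr) = 1.36×10^-10 T.

1.36×10^-10 T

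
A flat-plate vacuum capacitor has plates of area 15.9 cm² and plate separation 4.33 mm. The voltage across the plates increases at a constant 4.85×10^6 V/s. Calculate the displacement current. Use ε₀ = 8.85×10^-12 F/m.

The displacement current equals the charging current C dV/dt. With C = ε₀A/d = (8.85×10^-12)(1.59×10^-3)/(4.33×10^-3) = 3.250×10^-12 F, I_d = (3.250×10^-12)(4.85×10^6) = 1.58×10^-5 A.

1.58×10^-5 A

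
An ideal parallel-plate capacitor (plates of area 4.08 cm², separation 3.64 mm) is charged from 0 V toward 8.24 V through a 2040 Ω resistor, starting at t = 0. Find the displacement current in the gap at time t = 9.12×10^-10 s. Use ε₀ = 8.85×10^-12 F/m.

2.57×10^-3 A

C = ε₀A/d = (8.85×10^-12)(4.08×10^-4)/(3.64×10^-3) = 9.920×10^-13 F, so τ = RC = 2.024×10^-9 s.
The conduction current is I(t) = (V₀/R) e^(−t/τ), and the displacement current between the plates equals it.
t/τ = 0.4506; I_d = (8.24/2040) · e^(−0.4506) = (4.039×10^-3)(0.6372) = 2.57×10^-3 A.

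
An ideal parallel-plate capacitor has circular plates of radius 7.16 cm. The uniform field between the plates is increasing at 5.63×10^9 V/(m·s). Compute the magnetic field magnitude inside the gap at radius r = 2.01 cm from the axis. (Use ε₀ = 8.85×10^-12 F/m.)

I_d = ε₀ dΦ_E/dt = ε₀ πR² (dE/dt) = (8.85×10^-12)(0.01611)(5.63×10^9) = 8.027×10^-4 A through the full plate area.
An Ampèrian loop of radius r encloses a fraction (r/R)² of I_d. Then B·2πr = μ₀ I_d (r/R)², giving B = μ₀ I_d r/(2πR²) = 6.29×10^-10 T.

6.29×10^-10 T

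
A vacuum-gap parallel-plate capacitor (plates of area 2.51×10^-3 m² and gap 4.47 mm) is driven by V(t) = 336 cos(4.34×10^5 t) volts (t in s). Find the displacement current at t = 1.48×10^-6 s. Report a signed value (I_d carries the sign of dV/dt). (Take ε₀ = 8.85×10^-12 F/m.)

-4.34×10^-4 A

dV/dt = (336)(4.34×10^5)·−sin(0.64232) = -8.736×10^7 V/s.
I_d = C dV/dt with C = ε₀A/d = (8.85×10^-12)(2.51×10^-3)/(4.47×10^-3) = 4.969×10^-12 F, so I_d = (4.969×10^-12)(-8.736×10^7) = -4.34×10^-4 A.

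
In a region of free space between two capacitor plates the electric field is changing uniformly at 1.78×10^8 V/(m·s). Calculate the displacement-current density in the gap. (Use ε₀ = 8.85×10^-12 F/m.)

J_d = ε₀ ∂E/∂t, so J_d = 1.58×10^-3 A/m².

1.58×10^-3 A/m²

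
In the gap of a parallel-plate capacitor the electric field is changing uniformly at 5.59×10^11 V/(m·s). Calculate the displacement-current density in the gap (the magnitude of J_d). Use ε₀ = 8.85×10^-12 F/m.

4.95 A/m²

The displacement-current density is ε₀ ∂E/∂t = (8.85×10^-12)(5.59×10^11) = 4.95 A/m².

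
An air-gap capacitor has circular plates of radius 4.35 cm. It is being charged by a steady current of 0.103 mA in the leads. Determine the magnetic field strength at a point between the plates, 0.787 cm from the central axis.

Between the plates the displacement current equals the wire current: I_d = 0.103 mA = 1.03×10^-4 A.
An Ampèrian loop of radius r encloses a fraction (r/R)² of I_d. Then B·2πr = μ₀ I_d (r/R)², giving B = μ₀ I_d r/(2πR²) = 8.57×10^-11 T.

8.57×10^-11 T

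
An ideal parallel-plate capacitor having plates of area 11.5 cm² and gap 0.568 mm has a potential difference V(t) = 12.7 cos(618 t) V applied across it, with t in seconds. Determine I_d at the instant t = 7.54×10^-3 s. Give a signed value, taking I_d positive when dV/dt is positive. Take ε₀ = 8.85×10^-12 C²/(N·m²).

C = ε₀A/d = (8.85×10^-12)(1.15×10^-3)/(5.68×10^-4) = 1.792×10^-11 F. dV/dt = V₀ω·−sin(ωt); at ωt = 4.65972 rad this factor is 0.9986.
I_d = C dV/dt = (1.792×10^-11)(12.7)(618)(0.9986) = 1.40×10^-7 A.

1.40×10^-7 A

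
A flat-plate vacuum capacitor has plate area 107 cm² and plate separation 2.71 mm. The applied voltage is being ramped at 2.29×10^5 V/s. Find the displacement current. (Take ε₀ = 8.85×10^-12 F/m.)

8.00×10^-6 A

The field between the plates is E = V/d, so dE/dt = (2.29×10^5)/(2.71×10^-3 m) = 8.450×10^7 V/(m·s).
I_d = ε₀ A (dE/dt) = (8.85×10^-12)(0.0107)(8.450×10^7) = 8.00×10^-6 A.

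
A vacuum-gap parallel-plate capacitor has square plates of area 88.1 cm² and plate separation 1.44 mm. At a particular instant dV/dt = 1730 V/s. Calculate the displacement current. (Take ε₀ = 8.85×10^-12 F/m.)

The displacement current equals the charging current C dV/dt. With C = ε₀A/d = (8.85×10^-12)(8.81×10^-3)/(1.44×10^-3) = 5.414×10^-11 F, I_d = (5.414×10^-11)(1730) = 9.37×10^-8 A.

9.37×10^-8 A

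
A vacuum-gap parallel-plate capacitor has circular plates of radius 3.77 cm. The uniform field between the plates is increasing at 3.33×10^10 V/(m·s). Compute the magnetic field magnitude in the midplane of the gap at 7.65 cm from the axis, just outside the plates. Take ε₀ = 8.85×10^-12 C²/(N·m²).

3.44×10^-9 T

Through the whole plate area (πR² = 4.465×10^-3 m²), I_d = ε₀ πR² dE/dt = 1.316×10^-3 A.
Outside the plates the loop encloses all of I_d, so B·2πr = μ₀ I_d and B = 3.44×10^-9 T.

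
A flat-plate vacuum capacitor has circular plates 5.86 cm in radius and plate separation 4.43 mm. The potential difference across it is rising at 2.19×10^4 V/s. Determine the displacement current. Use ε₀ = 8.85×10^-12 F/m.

4.72×10^-7 A

The displacement current equals the charging current C dV/dt. With C = ε₀A/d = (8.85×10^-12)(0.01079)/(4.43×10^-3) = 2.156×10^-11 F, I_d = (2.156×10^-11)(2.19×10^4) = 4.72×10^-7 A.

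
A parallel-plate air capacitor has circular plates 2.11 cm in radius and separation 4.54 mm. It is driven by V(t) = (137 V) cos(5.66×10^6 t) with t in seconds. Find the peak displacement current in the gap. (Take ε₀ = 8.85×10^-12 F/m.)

The displacement current equals the conduction current C dV/dt, which peaks at C V₀ ω.
With C = ε₀A/d = (8.85×10^-12)(1.399×10^-3)/(4.54×10^-3) = 2.727×10^-12 F and ω = 5.66×10^6 rad/s, I_d,max = (2.727×10^-12)(137)(5.66×10^6) = 2.11×10^-3 A.

2.11×10^-3 A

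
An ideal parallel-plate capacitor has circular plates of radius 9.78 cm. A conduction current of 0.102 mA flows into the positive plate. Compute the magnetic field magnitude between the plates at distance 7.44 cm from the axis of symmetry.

By continuity the displacement current in the gap matches the conduction current: I_d = 1.02×10^-4 A.
∮B·dl = μ₀ I_d,enc with I_d,enc = I_d r²/R² = 5.903×10^-5 A; so B = μ₀ I_d,enc/(2πr) = 1.59×10^-10 T.

1.59×10^-10 T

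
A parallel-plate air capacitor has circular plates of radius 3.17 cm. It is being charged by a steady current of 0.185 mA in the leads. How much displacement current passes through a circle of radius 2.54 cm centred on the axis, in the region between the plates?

Between the plates the displacement current equals the wire current: I_d = 0.185 mA = 1.85×10^-4 A.
The field is uniform, so I_d,enc = I_d (r/R)² = (1.85×10^-4)(2.54/3.17)² = 1.19×10^-4 A.

1.19×10^-4 A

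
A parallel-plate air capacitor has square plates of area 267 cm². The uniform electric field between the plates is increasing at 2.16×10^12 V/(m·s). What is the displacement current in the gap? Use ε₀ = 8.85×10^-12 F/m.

0.510 A

I_d = ε₀ A (dE/dt) = (8.85×10^-12)(0.0267 m²)(2.16×10^12) = 0.510 A.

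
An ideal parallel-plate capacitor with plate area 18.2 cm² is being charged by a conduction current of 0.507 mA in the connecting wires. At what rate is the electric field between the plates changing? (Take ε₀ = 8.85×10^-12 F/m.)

Charge continuity gives I_d = I = 5.07×10^-4 A between the plates.
Inverting I_d = ε₀ A dE/dt gives dE/dt = 5.07×10^-4 / (8.85×10^-12 · 1.82×10^-3) = 3.15×10^10 V/(m·s).

3.15×10^10 V/(m·s)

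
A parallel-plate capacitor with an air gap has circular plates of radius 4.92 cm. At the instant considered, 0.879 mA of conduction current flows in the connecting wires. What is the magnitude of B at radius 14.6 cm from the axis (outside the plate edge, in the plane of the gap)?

Between the plates the displacement current equals the wire current: I_d = 0.879 mA = 8.79×10^-4 A.
Outside the plates the loop encloses all of I_d, so B·2πr = μ₀ I_d and B = 1.20×10^-9 T.

1.20×10^-9 T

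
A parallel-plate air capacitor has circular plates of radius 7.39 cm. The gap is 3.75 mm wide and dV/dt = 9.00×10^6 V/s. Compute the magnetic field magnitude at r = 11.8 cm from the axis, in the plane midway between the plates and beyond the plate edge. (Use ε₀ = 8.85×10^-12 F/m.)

dE/dt = (dV/dt)/d = 2.400×10^9 V/(m·s); I_d = ε₀(πR²)(dE/dt) = (8.85×10^-12)(0.01716)(2.400×10^9) = 3.645×10^-4 A.
For r ≥ R the full I_d is enclosed: B = μ₀ I_d/(2πr) = (4π×10^-7)(3.645×10^-4)/(2π·0.118) = 6.18×10^-10 T.

6.18×10^-10 T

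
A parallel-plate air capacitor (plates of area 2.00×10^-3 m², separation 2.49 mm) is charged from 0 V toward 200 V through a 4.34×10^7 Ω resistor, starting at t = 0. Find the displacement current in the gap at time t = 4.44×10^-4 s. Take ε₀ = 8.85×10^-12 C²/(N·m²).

C = ε₀A/d = (8.85×10^-12)(2.00×10^-3)/(2.49×10^-3) = 7.108×10^-12 F and τ = RC = 3.085×10^-4 s. I_d in the gap equals the RC charging current.
I_d(t) = (V₀/R) e^(−t/τ) = 4.608×10^-6 · e^(−1.439) = 1.09×10^-6 A.

1.09×10^-6 A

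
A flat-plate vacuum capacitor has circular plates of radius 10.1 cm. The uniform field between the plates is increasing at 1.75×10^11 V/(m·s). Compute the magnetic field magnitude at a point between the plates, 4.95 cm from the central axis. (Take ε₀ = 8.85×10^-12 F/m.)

4.82×10^-8 T

Total displacement current: I_d = ε₀(πR²)(dE/dt) = (8.85×10^-12)(0.03205)(1.75×10^11) = 0.04964 A.
An Ampèrian loop of radius r encloses a fraction (r/R)² of I_d. Then B·2πr = μ₀ I_d (r/R)², giving B = μ₀ I_d r/(2πR²) = 4.82×10^-8 T.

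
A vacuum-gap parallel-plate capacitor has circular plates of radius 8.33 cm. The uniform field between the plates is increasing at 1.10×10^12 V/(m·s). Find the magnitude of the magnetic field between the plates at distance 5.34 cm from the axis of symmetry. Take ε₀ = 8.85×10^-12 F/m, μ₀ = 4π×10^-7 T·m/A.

3.27×10^-7 T

I_d = ε₀ dΦ_E/dt = ε₀ πR² (dE/dt) = (8.85×10^-12)(0.02180)(1.10×10^12) = 0.2122 A through the full plate area.
∮B·dl = μ₀ I_d,enc with I_d,enc = I_d r²/R² = 0.08720 A; so B = μ₀ I_d,enc/(2πr) = 3.27×10^-7 T.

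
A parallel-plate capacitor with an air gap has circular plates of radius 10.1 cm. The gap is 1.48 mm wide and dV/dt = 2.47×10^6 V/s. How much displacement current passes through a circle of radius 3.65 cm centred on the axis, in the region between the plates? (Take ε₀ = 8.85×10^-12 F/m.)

I_d = C dV/dt with C = ε₀πR²/d = 1.917×10^-10 F, so I_d = (1.917×10^-10)(2.47×10^6) = 4.735×10^-4 A.
The field is uniform, so I_d,enc = I_d (r/R)² = (4.735×10^-4)(3.65/10.1)² = 6.18×10^-5 A.

6.18×10^-5 A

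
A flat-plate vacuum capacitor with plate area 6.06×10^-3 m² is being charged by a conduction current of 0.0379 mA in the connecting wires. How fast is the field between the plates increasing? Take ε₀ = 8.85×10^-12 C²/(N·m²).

7.07×10^8 V/(m·s)

Charge continuity gives I_d = I = 3.79×10^-5 A between the plates.
Inverting I_d = ε₀ A dE/dt gives dE/dt = 3.79×10^-5 / (8.85×10^-12 · 6.06×10^-3) = 7.07×10^8 V/(m·s).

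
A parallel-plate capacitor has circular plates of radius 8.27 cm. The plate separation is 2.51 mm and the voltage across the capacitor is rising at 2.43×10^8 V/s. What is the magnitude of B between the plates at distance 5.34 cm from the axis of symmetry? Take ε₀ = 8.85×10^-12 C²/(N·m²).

dE/dt = (dV/dt)/d = 9.681×10^10 V/(m·s); I_d = ε₀(πR²)(dE/dt) = (8.85×10^-12)(0.02149)(9.681×10^10) = 0.01841 A.
An Ampèrian loop of radius r encloses a fraction (r/R)² of I_d. Then B·2πr = μ₀ I_d (r/R)², giving B = μ₀ I_d r/(2πR²) = 2.87×10^-8 T.

2.87×10^-8 T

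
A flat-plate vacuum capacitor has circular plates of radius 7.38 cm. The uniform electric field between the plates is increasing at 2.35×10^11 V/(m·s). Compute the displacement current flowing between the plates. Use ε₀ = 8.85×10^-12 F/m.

0.0356 A

The displacement current is ε₀ times dΦ_E/dt = ε₀ A dE/dt = (8.85×10^-12)(0.01711)(2.35×10^11) = 0.0356 A.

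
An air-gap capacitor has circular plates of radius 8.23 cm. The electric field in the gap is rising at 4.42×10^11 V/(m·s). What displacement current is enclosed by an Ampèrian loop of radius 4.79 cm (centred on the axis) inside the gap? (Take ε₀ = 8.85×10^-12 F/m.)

I_d = ε₀ dΦ_E/dt = ε₀ πR² (dE/dt) = (8.85×10^-12)(0.02128)(4.42×10^11) = 0.08324 A through the full plate area.
The field is uniform, so I_d,enc = I_d (r/R)² = (0.08324)(4.79/8.23)² = 0.0282 A.

0.0282 A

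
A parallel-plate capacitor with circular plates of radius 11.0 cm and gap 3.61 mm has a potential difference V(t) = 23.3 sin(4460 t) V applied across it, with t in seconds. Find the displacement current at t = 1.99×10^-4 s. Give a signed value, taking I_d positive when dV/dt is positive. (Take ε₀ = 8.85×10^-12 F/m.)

dV/dt = (23.3)(4460)·cos(0.88754) = 6.561×10^4 V/s.
I_d = C dV/dt with C = ε₀A/d = (8.85×10^-12)(0.03801)/(3.61×10^-3) = 9.318×10^-11 F, so I_d = (9.318×10^-11)(6.561×10^4) = 6.11×10^-6 A.

6.11×10^-6 A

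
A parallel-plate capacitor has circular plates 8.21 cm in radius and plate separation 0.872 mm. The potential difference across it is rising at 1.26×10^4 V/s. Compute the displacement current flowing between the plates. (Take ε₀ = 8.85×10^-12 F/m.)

2.71×10^-6 A

The field between the plates is E = V/d, so dE/dt = (1.26×10^4)/(8.72×10^-4 m) = 1.445×10^7 V/(m·s).
I_d = ε₀ A (dE/dt) = (8.85×10^-12)(0.02118)(1.445×10^7) = 2.71×10^-6 A.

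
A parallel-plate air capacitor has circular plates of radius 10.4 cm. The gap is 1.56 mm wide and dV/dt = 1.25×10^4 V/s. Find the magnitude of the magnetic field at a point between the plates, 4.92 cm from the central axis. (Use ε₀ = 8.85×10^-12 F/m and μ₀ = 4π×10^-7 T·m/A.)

dE/dt = (dV/dt)/d = 8.013×10^6 V/(m·s); I_d = ε₀(πR²)(dE/dt) = (8.85×10^-12)(0.03398)(8.013×10^6) = 2.410×10^-6 A.
An Ampèrian loop of radius r encloses a fraction (r/R)² of I_d. Then B·2πr = μ₀ I_d (r/R)², giving B = μ₀ I_d r/(2πR²) = 2.19×10^-12 T.

2.19×10^-12 T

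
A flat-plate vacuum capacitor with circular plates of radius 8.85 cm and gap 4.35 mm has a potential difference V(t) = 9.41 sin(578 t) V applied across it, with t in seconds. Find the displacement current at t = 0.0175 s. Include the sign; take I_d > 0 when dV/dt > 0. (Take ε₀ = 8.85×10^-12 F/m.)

dV/dt = (9.41)(578)·cos(10.115) = -4194 V/s.
I_d = C dV/dt with C = ε₀A/d = (8.85×10^-12)(0.02461)/(4.35×10^-3) = 5.007×10^-11 F, so I_d = (5.007×10^-11)(-4194) = -2.10×10^-7 A.

-2.10×10^-7 A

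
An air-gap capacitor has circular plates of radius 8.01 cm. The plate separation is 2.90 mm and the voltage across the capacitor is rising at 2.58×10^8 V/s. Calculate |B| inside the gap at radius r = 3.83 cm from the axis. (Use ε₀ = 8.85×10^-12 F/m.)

dE/dt = (dV/dt)/d = 8.897×10^10 V/(m·s); I_d = ε₀(πR²)(dE/dt) = (8.85×10^-12)(0.02016)(8.897×10^10) = 0.01587 A.
For r < R the Ampère–Maxwell law gives B(2πr) = μ₀ I_d (r²/R²), so B = μ₀ I_d r/(2πR²) = (4π×10^-7)(0.01587)(0.0383)/(2π·0.0801²) = 1.89×10^-8 T.

1.89×10^-8 T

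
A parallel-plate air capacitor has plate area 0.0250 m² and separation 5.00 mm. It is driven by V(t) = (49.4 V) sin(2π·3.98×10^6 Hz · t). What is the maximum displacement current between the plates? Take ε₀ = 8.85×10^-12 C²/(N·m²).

0.0547 A

C = ε₀A/d = (8.85×10^-12)(0.0250)/(5.00×10^-3) = 4.425×10^-11 F; ω = 2πf = 2.501×10^7 rad/s.
I_d = C dV/dt, so |I_d|_max = C V₀ ω = (4.425×10^-11)(49.4)(2.501×10^7) = 0.0547 A.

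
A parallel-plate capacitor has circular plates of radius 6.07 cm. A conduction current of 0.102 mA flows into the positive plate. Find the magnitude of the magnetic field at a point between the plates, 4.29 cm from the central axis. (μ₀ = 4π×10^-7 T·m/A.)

By continuity the displacement current in the gap matches the conduction current: I_d = 1.02×10^-4 A.
For r < R the Ampère–Maxwell law gives B(2πr) = μ₀ I_d (r²/R²), so B = μ₀ I_d r/(2πR²) = (4π×10^-7)(1.02×10^-4)(0.0429)/(2π·0.0607²) = 2.38×10^-10 T.

2.38×10^-10 T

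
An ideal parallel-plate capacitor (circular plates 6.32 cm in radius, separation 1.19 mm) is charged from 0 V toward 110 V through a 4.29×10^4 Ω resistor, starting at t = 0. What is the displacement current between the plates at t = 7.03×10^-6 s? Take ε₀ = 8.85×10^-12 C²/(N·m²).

4.43×10^-4 A

C = ε₀A/d = (8.85×10^-12)(0.01255)/(1.19×10^-3) = 9.333×10^-11 F, so τ = RC = 4.004×10^-6 s.
The conduction current is I(t) = (V₀/R) e^(−t/τ), and the displacement current between the plates equals it.
t/τ = 1.756; I_d = (110/4.29×10^4) · e^(−1.756) = (2.564×10^-3)(0.1727) = 4.43×10^-4 A.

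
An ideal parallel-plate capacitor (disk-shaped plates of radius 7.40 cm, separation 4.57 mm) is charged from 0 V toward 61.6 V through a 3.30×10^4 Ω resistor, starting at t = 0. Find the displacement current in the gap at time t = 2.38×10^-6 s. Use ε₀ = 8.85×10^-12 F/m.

C = ε₀A/d = (8.85×10^-12)(0.01720)/(4.57×10^-3) = 3.331×10^-11 F, so τ = RC = 1.099×10^-6 s.
The conduction current is I(t) = (V₀/R) e^(−t/τ), and the displacement current between the plates equals it.
t/τ = 2.166; I_d = (61.6/3.30×10^4) · e^(−2.166) = (1.867×10^-3)(0.1146) = 2.14×10^-4 A.

2.14×10^-4 A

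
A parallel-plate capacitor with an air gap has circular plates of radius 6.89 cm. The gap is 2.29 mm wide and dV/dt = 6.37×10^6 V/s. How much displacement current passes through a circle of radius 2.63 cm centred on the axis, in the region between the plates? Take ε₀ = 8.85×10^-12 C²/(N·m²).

I_d = C dV/dt with C = ε₀πR²/d = 5.762×10^-11 F, so I_d = (5.762×10^-11)(6.37×10^6) = 3.670×10^-4 A.
The field is uniform, so I_d,enc = I_d (r/R)² = (3.670×10^-4)(2.63/6.89)² = 5.35×10^-5 A.

5.35×10^-5 A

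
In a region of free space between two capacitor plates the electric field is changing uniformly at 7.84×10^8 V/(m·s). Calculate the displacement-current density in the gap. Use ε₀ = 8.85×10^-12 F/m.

J_d = ε₀ ∂E/∂t, so J_d = 6.94×10^-3 A/m².

6.94×10^-3 A/m²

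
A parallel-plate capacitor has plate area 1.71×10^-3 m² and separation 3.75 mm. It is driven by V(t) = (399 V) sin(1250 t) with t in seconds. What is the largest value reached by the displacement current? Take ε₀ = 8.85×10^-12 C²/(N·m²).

2.01×10^-6 A

C = ε₀A/d = (8.85×10^-12)(1.71×10^-3)/(3.75×10^-3) = 4.036×10^-12 F; ω = 1250 rad/s.
I_d = C dV/dt, so |I_d|_max = C V₀ ω = (4.036×10^-12)(399)(1250) = 2.01×10^-6 A.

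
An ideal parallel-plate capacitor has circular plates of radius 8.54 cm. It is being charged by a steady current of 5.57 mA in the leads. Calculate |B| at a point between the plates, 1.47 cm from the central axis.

2.25×10^-9 T

By continuity the displacement current in the gap matches the conduction current: I_d = 5.57×10^-3 A.
An Ampèrian loop of radius r encloses a fraction (r/R)² of I_d. Then B·2πr = μ₀ I_d (r/R)², giving B = μ₀ I_d r/(2πR²) = 2.25×10^-9 T.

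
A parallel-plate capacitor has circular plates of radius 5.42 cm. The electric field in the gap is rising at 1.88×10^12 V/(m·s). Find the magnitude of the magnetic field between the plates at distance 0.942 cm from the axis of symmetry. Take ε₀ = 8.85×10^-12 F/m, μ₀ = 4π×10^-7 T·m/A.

9.85×10^-8 T

I_d = ε₀ dΦ_E/dt = ε₀ πR² (dE/dt) = (8.85×10^-12)(9.229×10^-3)(1.88×10^12) = 0.1536 A through the full plate area.
An Ampèrian loop of radius r encloses a fraction (r/R)² of I_d. Then B·2πr = μ₀ I_d (r/R)², giving B = μ₀ I_d r/(2πR²) = 9.85×10^-8 T.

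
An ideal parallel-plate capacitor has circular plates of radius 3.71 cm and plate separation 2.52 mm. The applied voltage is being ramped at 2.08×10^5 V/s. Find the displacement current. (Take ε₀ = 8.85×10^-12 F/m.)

E = V/d so dE/dt = (dV/dt)/d = 8.254×10^7 V/(m·s), and I_d = ε₀ A dE/dt = (8.85×10^-12)(4.324×10^-3)(8.254×10^7) = 3.16×10^-6 A.

3.16×10^-6 A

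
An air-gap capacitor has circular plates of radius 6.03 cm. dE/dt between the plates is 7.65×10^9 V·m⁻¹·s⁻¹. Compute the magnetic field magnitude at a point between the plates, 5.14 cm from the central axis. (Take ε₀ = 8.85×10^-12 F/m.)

Through the whole plate area (πR² = 0.01142 m²), I_d = ε₀ πR² dE/dt = 7.732×10^-4 A.
∮B·dl = μ₀ I_d,enc with I_d,enc = I_d r²/R² = 5.618×10^-4 A; so B = μ₀ I_d,enc/(2πr) = 2.19×10^-9 T.

2.19×10^-9 T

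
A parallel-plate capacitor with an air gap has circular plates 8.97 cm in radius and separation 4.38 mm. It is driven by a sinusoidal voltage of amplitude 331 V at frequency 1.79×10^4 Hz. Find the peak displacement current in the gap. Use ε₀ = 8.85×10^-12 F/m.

The displacement current equals the conduction current C dV/dt, which peaks at C V₀ ω.
With C = ε₀A/d = (8.85×10^-12)(0.02528)/(4.38×10^-3) = 5.108×10^-11 F and ω = 2πf = 1.125×10^5 rad/s, I_d,max = (5.108×10^-11)(331)(1.125×10^5) = 1.90×10^-3 A.

1.90×10^-3 A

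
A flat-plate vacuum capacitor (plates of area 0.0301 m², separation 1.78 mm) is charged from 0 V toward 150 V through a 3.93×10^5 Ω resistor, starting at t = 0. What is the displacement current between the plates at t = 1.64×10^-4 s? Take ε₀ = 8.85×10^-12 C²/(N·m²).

With C = ε₀A/d = (8.85×10^-12)(0.0301)/(1.78×10^-3) = 1.497×10^-10 F, the time constant is τ = RC = 5.883×10^-5 s, so t/τ = 2.788 and e^(−t/τ) = 0.06154.
I_d = I_cond = (V₀/R) e^(−t/τ) = (3.817×10^-4)(0.06154) = 2.35×10^-5 A.

2.35×10^-5 A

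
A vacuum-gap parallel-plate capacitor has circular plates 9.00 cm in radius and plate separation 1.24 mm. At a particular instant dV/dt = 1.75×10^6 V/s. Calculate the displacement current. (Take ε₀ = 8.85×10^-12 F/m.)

C = ε₀A/d = (8.85×10^-12)(0.02545)/(1.24×10^-3) = 1.816×10^-10 F.
I_d = C dV/dt = (1.816×10^-10)(1.75×10^6) = 3.18×10^-4 A.

3.18×10^-4 A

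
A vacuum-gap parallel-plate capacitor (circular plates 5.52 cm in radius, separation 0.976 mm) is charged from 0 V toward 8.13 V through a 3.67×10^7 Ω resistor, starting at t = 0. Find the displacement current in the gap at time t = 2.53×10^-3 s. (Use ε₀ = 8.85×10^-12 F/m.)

C = ε₀A/d = (8.85×10^-12)(9.573×10^-3)/(9.76×10^-4) = 8.680×10^-11 F and τ = RC = 3.186×10^-3 s. I_d in the gap equals the RC charging current.
I_d(t) = (V₀/R) e^(−t/τ) = 2.215×10^-7 · e^(−0.7941) = 1.00×10^-7 A.

1.00×10^-7 A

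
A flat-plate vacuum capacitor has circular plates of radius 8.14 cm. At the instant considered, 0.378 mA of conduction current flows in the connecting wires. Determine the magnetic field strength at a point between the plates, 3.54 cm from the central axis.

4.04×10^-10 T

By continuity the displacement current in the gap matches the conduction current: I_d = 3.78×10^-4 A.
An Ampèrian loop of radius r encloses a fraction (r/R)² of I_d. Then B·2πr = μ₀ I_d (r/R)², giving B = μ₀ I_d r/(2πR²) = 4.04×10^-10 T.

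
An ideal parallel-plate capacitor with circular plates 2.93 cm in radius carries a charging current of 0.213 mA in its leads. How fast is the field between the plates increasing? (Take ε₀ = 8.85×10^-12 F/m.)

By continuity, I_d in the gap equals the 0.213 mA flowing in the wire.
Inverting I_d = ε₀ A dE/dt gives dE/dt = 2.13×10^-4 / (8.85×10^-12 · 2.697×10^-3) = 8.92×10^9 V/(m·s).

8.92×10^9 V/(m·s)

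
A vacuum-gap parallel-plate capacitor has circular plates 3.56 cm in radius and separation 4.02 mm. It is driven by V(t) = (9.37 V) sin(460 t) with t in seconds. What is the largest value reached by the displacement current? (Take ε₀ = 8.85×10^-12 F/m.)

C = ε₀A/d = (8.85×10^-12)(3.982×10^-3)/(4.02×10^-3) = 8.766×10^-12 F; ω = 460 rad/s.
I_d = C dV/dt, so |I_d|_max = C V₀ ω = (8.766×10^-12)(9.37)(460) = 3.78×10^-8 A.

3.78×10^-8 A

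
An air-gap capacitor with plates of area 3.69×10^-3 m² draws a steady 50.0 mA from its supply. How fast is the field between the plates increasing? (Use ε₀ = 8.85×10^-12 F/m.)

The displacement current between the plates equals the conduction current, I_d = 50.0 mA.
Inverting I_d = ε₀ A dE/dt gives dE/dt = 0.0500 / (8.85×10^-12 · 3.69×10^-3) = 1.53×10^12 V/(m·s).

1.53×10^12 V/(m·s)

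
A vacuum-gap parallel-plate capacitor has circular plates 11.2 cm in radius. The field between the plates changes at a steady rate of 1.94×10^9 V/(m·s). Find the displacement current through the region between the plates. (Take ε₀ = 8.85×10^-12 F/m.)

With a uniform field, Φ_E = EA, so I_d = ε₀ A dE/dt = 6.77×10^-4 A.

6.77×10^-4 A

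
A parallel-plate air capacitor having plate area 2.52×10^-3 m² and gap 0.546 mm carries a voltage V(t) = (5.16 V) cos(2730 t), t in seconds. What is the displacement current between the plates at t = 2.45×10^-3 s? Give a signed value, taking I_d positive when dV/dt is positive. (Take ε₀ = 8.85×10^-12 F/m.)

-2.27×10^-7 A

dE/dt = (V₀ω/d)·−sin(ωt) with ωt = 6.6885 rad: (5.16)(2730)(-0.3943)/(5.46×10^-4) = -1.017×10^7 V/(m·s).
I_d = ε₀ A dE/dt = (8.85×10^-12)(2.52×10^-3)(-1.017×10^7) = -2.27×10^-7 A.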